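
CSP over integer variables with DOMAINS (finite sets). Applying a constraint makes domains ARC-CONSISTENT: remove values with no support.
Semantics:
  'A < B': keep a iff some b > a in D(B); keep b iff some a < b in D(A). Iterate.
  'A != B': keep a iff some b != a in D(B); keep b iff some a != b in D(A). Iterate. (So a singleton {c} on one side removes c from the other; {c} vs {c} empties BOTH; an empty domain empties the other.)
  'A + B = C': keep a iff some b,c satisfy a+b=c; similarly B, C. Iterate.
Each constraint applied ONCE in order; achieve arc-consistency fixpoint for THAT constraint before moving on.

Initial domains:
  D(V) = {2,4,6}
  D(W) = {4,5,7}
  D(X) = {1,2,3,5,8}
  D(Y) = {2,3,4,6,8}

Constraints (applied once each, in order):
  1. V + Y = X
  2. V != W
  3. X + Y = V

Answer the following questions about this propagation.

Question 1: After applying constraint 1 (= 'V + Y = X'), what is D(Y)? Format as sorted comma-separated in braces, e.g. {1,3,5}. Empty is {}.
Answer: {2,3,4,6}

Derivation:
Constraint 1 (V + Y = X) on D(V)={2,4,6} D(Y)={2,3,4,6,8} D(X)={1,2,3,5,8}: Y {2,3,4,6,8}->{2,3,4,6}; X {1,2,3,5,8}->{5,8}
So after constraint 1: D(Y) = {2,3,4,6}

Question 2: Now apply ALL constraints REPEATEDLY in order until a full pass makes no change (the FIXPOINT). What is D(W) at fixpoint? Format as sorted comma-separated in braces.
Answer: {}

Derivation:
pass 0 (initial): D(W)={4,5,7}
pass 1: V {2,4,6}->{}; X {1,2,3,5,8}->{}; Y {2,3,4,6,8}->{}
pass 2: W {4,5,7}->{}
pass 3: no change
Fixpoint after 3 passes: D(W) = {}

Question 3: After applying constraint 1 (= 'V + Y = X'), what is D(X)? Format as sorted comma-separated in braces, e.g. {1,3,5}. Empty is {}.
Answer: {5,8}

Derivation:
Constraint 1 (V + Y = X) on D(V)={2,4,6} D(Y)={2,3,4,6,8} D(X)={1,2,3,5,8}: Y {2,3,4,6,8}->{2,3,4,6}; X {1,2,3,5,8}->{5,8}
So after constraint 1: D(X) = {5,8}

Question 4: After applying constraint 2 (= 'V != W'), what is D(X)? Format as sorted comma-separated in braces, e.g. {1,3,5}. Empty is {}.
Answer: {5,8}

Derivation:
Constraint 1 (V + Y = X) on D(V)={2,4,6} D(Y)={2,3,4,6,8} D(X)={1,2,3,5,8}: Y {2,3,4,6,8}->{2,3,4,6}; X {1,2,3,5,8}->{5,8}
Constraint 2 (V != W) on D(V)={2,4,6} D(W)={4,5,7}: no change
So after constraint 2: D(X) = {5,8}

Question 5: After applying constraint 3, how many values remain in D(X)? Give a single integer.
Answer: 0

Derivation:
Constraint 1 (V + Y = X) on D(V)={2,4,6} D(Y)={2,3,4,6,8} D(X)={1,2,3,5,8}: Y {2,3,4,6,8}->{2,3,4,6}; X {1,2,3,5,8}->{5,8}
Constraint 2 (V != W) on D(V)={2,4,6} D(W)={4,5,7}: no change
Constraint 3 (X + Y = V) on D(X)={5,8} D(Y)={2,3,4,6} D(V)={2,4,6}: X {5,8}->{}; Y {2,3,4,6}->{}; V {2,4,6}->{}
So after constraint 3: D(X)={}, size = 0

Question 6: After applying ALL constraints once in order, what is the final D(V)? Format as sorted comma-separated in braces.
Constraint 1 (V + Y = X) on D(V)={2,4,6} D(Y)={2,3,4,6,8} D(X)={1,2,3,5,8}: Y {2,3,4,6,8}->{2,3,4,6}; X {1,2,3,5,8}->{5,8}
Constraint 2 (V != W) on D(V)={2,4,6} D(W)={4,5,7}: no change
Constraint 3 (X + Y = V) on D(X)={5,8} D(Y)={2,3,4,6} D(V)={2,4,6}: X {5,8}->{}; Y {2,3,4,6}->{}; V {2,4,6}->{}
So after all 3 constraints: D(V) = {}

Answer: {}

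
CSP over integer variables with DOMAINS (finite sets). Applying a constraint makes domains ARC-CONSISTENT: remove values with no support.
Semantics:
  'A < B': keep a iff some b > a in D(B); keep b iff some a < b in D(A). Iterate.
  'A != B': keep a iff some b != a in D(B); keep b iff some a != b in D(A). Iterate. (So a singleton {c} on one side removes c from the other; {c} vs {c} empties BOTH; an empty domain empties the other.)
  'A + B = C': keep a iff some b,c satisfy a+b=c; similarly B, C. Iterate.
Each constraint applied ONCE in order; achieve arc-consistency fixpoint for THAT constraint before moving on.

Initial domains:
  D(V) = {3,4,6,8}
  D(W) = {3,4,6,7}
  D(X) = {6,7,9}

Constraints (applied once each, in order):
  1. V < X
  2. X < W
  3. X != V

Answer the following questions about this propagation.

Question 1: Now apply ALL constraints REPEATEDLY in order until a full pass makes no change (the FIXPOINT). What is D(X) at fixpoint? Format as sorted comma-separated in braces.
Answer: {6}

Derivation:
pass 0 (initial): D(X)={6,7,9}
pass 1: V {3,4,6,8}->{3,4,8}; W {3,4,6,7}->{7}; X {6,7,9}->{6}
pass 2: V {3,4,8}->{3,4}
pass 3: no change
Fixpoint after 3 passes: D(X) = {6}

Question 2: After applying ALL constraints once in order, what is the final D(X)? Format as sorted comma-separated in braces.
Answer: {6}

Derivation:
Constraint 1 (V < X) on D(V)={3,4,6,8} D(X)={6,7,9}: no change
Constraint 2 (X < W) on D(X)={6,7,9} D(W)={3,4,6,7}: X {6,7,9}->{6}; W {3,4,6,7}->{7}
Constraint 3 (X != V) on D(X)={6} D(V)={3,4,6,8}: V {3,4,6,8}->{3,4,8}
So after all 3 constraints: D(X) = {6}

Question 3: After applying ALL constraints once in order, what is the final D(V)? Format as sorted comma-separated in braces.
Constraint 1 (V < X) on D(V)={3,4,6,8} D(X)={6,7,9}: no change
Constraint 2 (X < W) on D(X)={6,7,9} D(W)={3,4,6,7}: X {6,7,9}->{6}; W {3,4,6,7}->{7}
Constraint 3 (X != V) on D(X)={6} D(V)={3,4,6,8}: V {3,4,6,8}->{3,4,8}
So after all 3 constraints: D(V) = {3,4,8}

Answer: {3,4,8}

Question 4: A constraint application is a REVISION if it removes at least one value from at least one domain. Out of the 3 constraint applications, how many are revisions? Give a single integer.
Constraint 1 (V < X) on D(V)={3,4,6,8} D(X)={6,7,9}: no change => not a revision
Constraint 2 (X < W) on D(X)={6,7,9} D(W)={3,4,6,7}: X {6,7,9}->{6}; W {3,4,6,7}->{7} => REVISION
Constraint 3 (X != V) on D(X)={6} D(V)={3,4,6,8}: V {3,4,6,8}->{3,4,8} => REVISION
Total revisions = 2

Answer: 2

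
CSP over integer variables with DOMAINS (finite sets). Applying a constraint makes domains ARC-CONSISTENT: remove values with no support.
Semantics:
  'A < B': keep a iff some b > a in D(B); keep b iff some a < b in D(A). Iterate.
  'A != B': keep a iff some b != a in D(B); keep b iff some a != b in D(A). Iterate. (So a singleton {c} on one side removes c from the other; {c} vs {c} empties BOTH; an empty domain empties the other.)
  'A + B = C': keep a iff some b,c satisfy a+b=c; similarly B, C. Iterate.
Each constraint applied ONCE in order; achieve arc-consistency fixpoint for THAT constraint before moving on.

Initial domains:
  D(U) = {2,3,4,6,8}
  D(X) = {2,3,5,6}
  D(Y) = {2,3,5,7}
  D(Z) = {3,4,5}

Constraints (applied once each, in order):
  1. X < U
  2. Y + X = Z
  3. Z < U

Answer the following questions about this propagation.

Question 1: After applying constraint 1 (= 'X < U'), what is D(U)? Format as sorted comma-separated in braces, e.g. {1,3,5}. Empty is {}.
Answer: {3,4,6,8}

Derivation:
Constraint 1 (X < U) on D(X)={2,3,5,6} D(U)={2,3,4,6,8}: U {2,3,4,6,8}->{3,4,6,8}
So after constraint 1: D(U) = {3,4,6,8}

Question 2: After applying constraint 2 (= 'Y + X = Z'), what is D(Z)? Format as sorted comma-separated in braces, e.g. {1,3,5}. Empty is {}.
Constraint 1 (X < U) on D(X)={2,3,5,6} D(U)={2,3,4,6,8}: U {2,3,4,6,8}->{3,4,6,8}
Constraint 2 (Y + X = Z) on D(Y)={2,3,5,7} D(X)={2,3,5,6} D(Z)={3,4,5}: Y {2,3,5,7}->{2,3}; X {2,3,5,6}->{2,3}; Z {3,4,5}->{4,5}
So after constraint 2: D(Z) = {4,5}

Answer: {4,5}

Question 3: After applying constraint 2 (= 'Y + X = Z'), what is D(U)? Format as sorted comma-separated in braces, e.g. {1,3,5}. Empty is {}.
Answer: {3,4,6,8}

Derivation:
Constraint 1 (X < U) on D(X)={2,3,5,6} D(U)={2,3,4,6,8}: U {2,3,4,6,8}->{3,4,6,8}
Constraint 2 (Y + X = Z) on D(Y)={2,3,5,7} D(X)={2,3,5,6} D(Z)={3,4,5}: Y {2,3,5,7}->{2,3}; X {2,3,5,6}->{2,3}; Z {3,4,5}->{4,5}
So after constraint 2: D(U) = {3,4,6,8}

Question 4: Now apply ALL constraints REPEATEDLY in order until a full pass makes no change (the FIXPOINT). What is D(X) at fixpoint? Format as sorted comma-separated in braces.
Answer: {2,3}

Derivation:
pass 0 (initial): D(X)={2,3,5,6}
pass 1: U {2,3,4,6,8}->{6,8}; X {2,3,5,6}->{2,3}; Y {2,3,5,7}->{2,3}; Z {3,4,5}->{4,5}
pass 2: no change
Fixpoint after 2 passes: D(X) = {2,3}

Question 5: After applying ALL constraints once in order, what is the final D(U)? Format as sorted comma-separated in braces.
Answer: {6,8}

Derivation:
Constraint 1 (X < U) on D(X)={2,3,5,6} D(U)={2,3,4,6,8}: U {2,3,4,6,8}->{3,4,6,8}
Constraint 2 (Y + X = Z) on D(Y)={2,3,5,7} D(X)={2,3,5,6} D(Z)={3,4,5}: Y {2,3,5,7}->{2,3}; X {2,3,5,6}->{2,3}; Z {3,4,5}->{4,5}
Constraint 3 (Z < U) on D(Z)={4,5} D(U)={3,4,6,8}: U {3,4,6,8}->{6,8}
So after all 3 constraints: D(U) = {6,8}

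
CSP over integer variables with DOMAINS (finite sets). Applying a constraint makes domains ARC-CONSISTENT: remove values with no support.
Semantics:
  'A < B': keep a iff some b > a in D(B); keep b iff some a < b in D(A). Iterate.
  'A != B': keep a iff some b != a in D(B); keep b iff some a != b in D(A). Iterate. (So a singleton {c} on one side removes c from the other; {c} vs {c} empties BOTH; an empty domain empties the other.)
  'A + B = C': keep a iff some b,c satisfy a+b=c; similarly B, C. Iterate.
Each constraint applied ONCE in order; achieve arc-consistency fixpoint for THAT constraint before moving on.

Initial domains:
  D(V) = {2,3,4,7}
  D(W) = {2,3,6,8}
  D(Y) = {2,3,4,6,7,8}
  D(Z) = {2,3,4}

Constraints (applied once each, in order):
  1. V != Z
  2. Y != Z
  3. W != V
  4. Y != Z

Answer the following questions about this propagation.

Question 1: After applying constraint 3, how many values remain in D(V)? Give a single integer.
Answer: 4

Derivation:
Constraint 1 (V != Z) on D(V)={2,3,4,7} D(Z)={2,3,4}: no change
Constraint 2 (Y != Z) on D(Y)={2,3,4,6,7,8} D(Z)={2,3,4}: no change
Constraint 3 (W != V) on D(W)={2,3,6,8} D(V)={2,3,4,7}: no change
So after constraint 3: D(V)={2,3,4,7}, size = 4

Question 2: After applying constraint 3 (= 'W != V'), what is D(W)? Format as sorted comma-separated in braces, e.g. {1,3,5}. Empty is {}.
Answer: {2,3,6,8}

Derivation:
Constraint 1 (V != Z) on D(V)={2,3,4,7} D(Z)={2,3,4}: no change
Constraint 2 (Y != Z) on D(Y)={2,3,4,6,7,8} D(Z)={2,3,4}: no change
Constraint 3 (W != V) on D(W)={2,3,6,8} D(V)={2,3,4,7}: no change
So after constraint 3: D(W) = {2,3,6,8}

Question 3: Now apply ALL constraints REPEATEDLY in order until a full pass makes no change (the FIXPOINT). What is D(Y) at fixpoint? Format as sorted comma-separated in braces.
Answer: {2,3,4,6,7,8}

Derivation:
pass 0 (initial): D(Y)={2,3,4,6,7,8}
pass 1: no change
Fixpoint after 1 passes: D(Y) = {2,3,4,6,7,8}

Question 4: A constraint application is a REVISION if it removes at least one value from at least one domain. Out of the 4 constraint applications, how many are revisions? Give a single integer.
Constraint 1 (V != Z) on D(V)={2,3,4,7} D(Z)={2,3,4}: no change => not a revision
Constraint 2 (Y != Z) on D(Y)={2,3,4,6,7,8} D(Z)={2,3,4}: no change => not a revision
Constraint 3 (W != V) on D(W)={2,3,6,8} D(V)={2,3,4,7}: no change => not a revision
Constraint 4 (Y != Z) on D(Y)={2,3,4,6,7,8} D(Z)={2,3,4}: no change => not a revision
Total revisions = 0

Answer: 0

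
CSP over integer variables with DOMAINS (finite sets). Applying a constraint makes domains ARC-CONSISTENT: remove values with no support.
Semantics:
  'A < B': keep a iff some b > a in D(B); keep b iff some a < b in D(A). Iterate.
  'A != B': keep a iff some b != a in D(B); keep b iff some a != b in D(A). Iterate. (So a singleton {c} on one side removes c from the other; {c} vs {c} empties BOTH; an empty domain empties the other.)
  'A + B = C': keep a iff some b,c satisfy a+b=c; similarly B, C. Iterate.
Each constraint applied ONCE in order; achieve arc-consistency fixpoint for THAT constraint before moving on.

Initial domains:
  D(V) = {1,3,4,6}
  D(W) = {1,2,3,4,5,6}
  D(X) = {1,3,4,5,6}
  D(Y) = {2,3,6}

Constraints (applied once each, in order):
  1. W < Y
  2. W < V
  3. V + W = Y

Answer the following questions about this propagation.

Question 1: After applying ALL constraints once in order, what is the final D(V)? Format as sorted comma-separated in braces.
Answer: {3,4}

Derivation:
Constraint 1 (W < Y) on D(W)={1,2,3,4,5,6} D(Y)={2,3,6}: W {1,2,3,4,5,6}->{1,2,3,4,5}
Constraint 2 (W < V) on D(W)={1,2,3,4,5} D(V)={1,3,4,6}: V {1,3,4,6}->{3,4,6}
Constraint 3 (V + W = Y) on D(V)={3,4,6} D(W)={1,2,3,4,5} D(Y)={2,3,6}: V {3,4,6}->{3,4}; W {1,2,3,4,5}->{2,3}; Y {2,3,6}->{6}
So after all 3 constraints: D(V) = {3,4}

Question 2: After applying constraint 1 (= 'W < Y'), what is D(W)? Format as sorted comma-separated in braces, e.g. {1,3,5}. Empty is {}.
Constraint 1 (W < Y) on D(W)={1,2,3,4,5,6} D(Y)={2,3,6}: W {1,2,3,4,5,6}->{1,2,3,4,5}
So after constraint 1: D(W) = {1,2,3,4,5}

Answer: {1,2,3,4,5}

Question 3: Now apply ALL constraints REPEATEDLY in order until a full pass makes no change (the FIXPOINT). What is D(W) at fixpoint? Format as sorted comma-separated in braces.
pass 0 (initial): D(W)={1,2,3,4,5,6}
pass 1: V {1,3,4,6}->{3,4}; W {1,2,3,4,5,6}->{2,3}; Y {2,3,6}->{6}
pass 2: no change
Fixpoint after 2 passes: D(W) = {2,3}

Answer: {2,3}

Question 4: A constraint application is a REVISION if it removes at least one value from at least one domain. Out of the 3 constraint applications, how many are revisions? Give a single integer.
Answer: 3

Derivation:
Constraint 1 (W < Y) on D(W)={1,2,3,4,5,6} D(Y)={2,3,6}: W {1,2,3,4,5,6}->{1,2,3,4,5} => REVISION
Constraint 2 (W < V) on D(W)={1,2,3,4,5} D(V)={1,3,4,6}: V {1,3,4,6}->{3,4,6} => REVISION
Constraint 3 (V + W = Y) on D(V)={3,4,6} D(W)={1,2,3,4,5} D(Y)={2,3,6}: V {3,4,6}->{3,4}; W {1,2,3,4,5}->{2,3}; Y {2,3,6}->{6} => REVISION
Total revisions = 3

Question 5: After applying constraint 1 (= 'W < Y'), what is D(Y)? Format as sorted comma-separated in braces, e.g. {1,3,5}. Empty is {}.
Constraint 1 (W < Y) on D(W)={1,2,3,4,5,6} D(Y)={2,3,6}: W {1,2,3,4,5,6}->{1,2,3,4,5}
So after constraint 1: D(Y) = {2,3,6}

Answer: {2,3,6}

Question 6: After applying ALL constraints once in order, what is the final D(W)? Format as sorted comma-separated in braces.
Constraint 1 (W < Y) on D(W)={1,2,3,4,5,6} D(Y)={2,3,6}: W {1,2,3,4,5,6}->{1,2,3,4,5}
Constraint 2 (W < V) on D(W)={1,2,3,4,5} D(V)={1,3,4,6}: V {1,3,4,6}->{3,4,6}
Constraint 3 (V + W = Y) on D(V)={3,4,6} D(W)={1,2,3,4,5} D(Y)={2,3,6}: V {3,4,6}->{3,4}; W {1,2,3,4,5}->{2,3}; Y {2,3,6}->{6}
So after all 3 constraints: D(W) = {2,3}

Answer: {2,3}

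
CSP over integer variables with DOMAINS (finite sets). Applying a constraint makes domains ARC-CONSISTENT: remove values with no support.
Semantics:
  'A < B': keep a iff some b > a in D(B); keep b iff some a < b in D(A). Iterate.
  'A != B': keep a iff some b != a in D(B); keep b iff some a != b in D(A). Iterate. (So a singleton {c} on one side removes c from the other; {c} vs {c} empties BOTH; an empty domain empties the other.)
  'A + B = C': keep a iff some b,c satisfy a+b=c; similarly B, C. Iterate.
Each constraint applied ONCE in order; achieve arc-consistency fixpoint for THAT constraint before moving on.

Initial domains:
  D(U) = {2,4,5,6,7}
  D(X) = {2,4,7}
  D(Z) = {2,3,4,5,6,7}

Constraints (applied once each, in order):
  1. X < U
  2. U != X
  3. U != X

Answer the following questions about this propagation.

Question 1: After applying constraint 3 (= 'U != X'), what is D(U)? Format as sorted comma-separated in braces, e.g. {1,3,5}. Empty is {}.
Answer: {4,5,6,7}

Derivation:
Constraint 1 (X < U) on D(X)={2,4,7} D(U)={2,4,5,6,7}: X {2,4,7}->{2,4}; U {2,4,5,6,7}->{4,5,6,7}
Constraint 2 (U != X) on D(U)={4,5,6,7} D(X)={2,4}: no change
Constraint 3 (U != X) on D(U)={4,5,6,7} D(X)={2,4}: no change
So after constraint 3: D(U) = {4,5,6,7}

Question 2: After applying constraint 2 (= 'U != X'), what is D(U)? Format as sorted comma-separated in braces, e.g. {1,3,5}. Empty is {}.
Constraint 1 (X < U) on D(X)={2,4,7} D(U)={2,4,5,6,7}: X {2,4,7}->{2,4}; U {2,4,5,6,7}->{4,5,6,7}
Constraint 2 (U != X) on D(U)={4,5,6,7} D(X)={2,4}: no change
So after constraint 2: D(U) = {4,5,6,7}

Answer: {4,5,6,7}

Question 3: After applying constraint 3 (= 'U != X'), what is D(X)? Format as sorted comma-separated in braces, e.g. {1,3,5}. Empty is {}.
Constraint 1 (X < U) on D(X)={2,4,7} D(U)={2,4,5,6,7}: X {2,4,7}->{2,4}; U {2,4,5,6,7}->{4,5,6,7}
Constraint 2 (U != X) on D(U)={4,5,6,7} D(X)={2,4}: no change
Constraint 3 (U != X) on D(U)={4,5,6,7} D(X)={2,4}: no change
So after constraint 3: D(X) = {2,4}

Answer: {2,4}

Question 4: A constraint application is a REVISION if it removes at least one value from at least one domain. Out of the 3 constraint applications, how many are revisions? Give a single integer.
Answer: 1

Derivation:
Constraint 1 (X < U) on D(X)={2,4,7} D(U)={2,4,5,6,7}: X {2,4,7}->{2,4}; U {2,4,5,6,7}->{4,5,6,7} => REVISION
Constraint 2 (U != X) on D(U)={4,5,6,7} D(X)={2,4}: no change => not a revision
Constraint 3 (U != X) on D(U)={4,5,6,7} D(X)={2,4}: no change => not a revision
Total revisions = 1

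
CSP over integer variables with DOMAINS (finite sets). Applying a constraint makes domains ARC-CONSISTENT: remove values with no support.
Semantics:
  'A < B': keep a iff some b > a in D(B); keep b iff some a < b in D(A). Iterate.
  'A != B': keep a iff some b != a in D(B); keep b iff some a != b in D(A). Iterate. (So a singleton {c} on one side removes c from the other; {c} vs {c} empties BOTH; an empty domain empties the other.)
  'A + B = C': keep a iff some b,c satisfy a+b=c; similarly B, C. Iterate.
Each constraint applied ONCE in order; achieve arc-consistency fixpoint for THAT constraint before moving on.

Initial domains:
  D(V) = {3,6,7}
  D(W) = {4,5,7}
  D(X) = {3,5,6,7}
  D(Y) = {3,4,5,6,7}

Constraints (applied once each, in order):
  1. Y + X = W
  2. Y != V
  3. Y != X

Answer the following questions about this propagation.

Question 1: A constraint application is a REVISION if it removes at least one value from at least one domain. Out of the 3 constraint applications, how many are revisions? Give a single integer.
Answer: 1

Derivation:
Constraint 1 (Y + X = W) on D(Y)={3,4,5,6,7} D(X)={3,5,6,7} D(W)={4,5,7}: Y {3,4,5,6,7}->{4}; X {3,5,6,7}->{3}; W {4,5,7}->{7} => REVISION
Constraint 2 (Y != V) on D(Y)={4} D(V)={3,6,7}: no change => not a revision
Constraint 3 (Y != X) on D(Y)={4} D(X)={3}: no change => not a revision
Total revisions = 1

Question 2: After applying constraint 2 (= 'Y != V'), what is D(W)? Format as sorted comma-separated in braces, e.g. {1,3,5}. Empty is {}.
Answer: {7}

Derivation:
Constraint 1 (Y + X = W) on D(Y)={3,4,5,6,7} D(X)={3,5,6,7} D(W)={4,5,7}: Y {3,4,5,6,7}->{4}; X {3,5,6,7}->{3}; W {4,5,7}->{7}
Constraint 2 (Y != V) on D(Y)={4} D(V)={3,6,7}: no change
So after constraint 2: D(W) = {7}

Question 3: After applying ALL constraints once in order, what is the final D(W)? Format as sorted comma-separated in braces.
Constraint 1 (Y + X = W) on D(Y)={3,4,5,6,7} D(X)={3,5,6,7} D(W)={4,5,7}: Y {3,4,5,6,7}->{4}; X {3,5,6,7}->{3}; W {4,5,7}->{7}
Constraint 2 (Y != V) on D(Y)={4} D(V)={3,6,7}: no change
Constraint 3 (Y != X) on D(Y)={4} D(X)={3}: no change
So after all 3 constraints: D(W) = {7}

Answer: {7}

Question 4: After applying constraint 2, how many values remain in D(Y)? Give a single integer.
Constraint 1 (Y + X = W) on D(Y)={3,4,5,6,7} D(X)={3,5,6,7} D(W)={4,5,7}: Y {3,4,5,6,7}->{4}; X {3,5,6,7}->{3}; W {4,5,7}->{7}
Constraint 2 (Y != V) on D(Y)={4} D(V)={3,6,7}: no change
So after constraint 2: D(Y)={4}, size = 1

Answer: 1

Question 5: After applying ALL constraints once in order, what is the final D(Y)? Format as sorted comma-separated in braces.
Constraint 1 (Y + X = W) on D(Y)={3,4,5,6,7} D(X)={3,5,6,7} D(W)={4,5,7}: Y {3,4,5,6,7}->{4}; X {3,5,6,7}->{3}; W {4,5,7}->{7}
Constraint 2 (Y != V) on D(Y)={4} D(V)={3,6,7}: no change
Constraint 3 (Y != X) on D(Y)={4} D(X)={3}: no change
So after all 3 constraints: D(Y) = {4}

Answer: {4}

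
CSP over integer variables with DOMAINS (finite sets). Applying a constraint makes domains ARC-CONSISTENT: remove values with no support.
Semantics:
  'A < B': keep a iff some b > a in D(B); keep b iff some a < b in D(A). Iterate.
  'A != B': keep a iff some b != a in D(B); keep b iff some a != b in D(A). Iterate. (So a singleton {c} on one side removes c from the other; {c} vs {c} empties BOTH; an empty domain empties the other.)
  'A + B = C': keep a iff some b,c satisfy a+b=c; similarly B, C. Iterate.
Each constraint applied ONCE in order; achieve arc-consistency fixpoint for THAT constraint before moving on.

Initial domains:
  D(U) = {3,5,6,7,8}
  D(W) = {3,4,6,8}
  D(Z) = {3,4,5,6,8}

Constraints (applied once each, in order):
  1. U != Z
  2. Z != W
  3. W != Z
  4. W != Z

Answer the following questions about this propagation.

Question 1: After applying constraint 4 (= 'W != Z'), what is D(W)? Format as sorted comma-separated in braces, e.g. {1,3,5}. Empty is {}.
Constraint 1 (U != Z) on D(U)={3,5,6,7,8} D(Z)={3,4,5,6,8}: no change
Constraint 2 (Z != W) on D(Z)={3,4,5,6,8} D(W)={3,4,6,8}: no change
Constraint 3 (W != Z) on D(W)={3,4,6,8} D(Z)={3,4,5,6,8}: no change
Constraint 4 (W != Z) on D(W)={3,4,6,8} D(Z)={3,4,5,6,8}: no change
So after constraint 4: D(W) = {3,4,6,8}

Answer: {3,4,6,8}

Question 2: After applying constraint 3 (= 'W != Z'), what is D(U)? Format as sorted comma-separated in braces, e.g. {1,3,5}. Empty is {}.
Answer: {3,5,6,7,8}

Derivation:
Constraint 1 (U != Z) on D(U)={3,5,6,7,8} D(Z)={3,4,5,6,8}: no change
Constraint 2 (Z != W) on D(Z)={3,4,5,6,8} D(W)={3,4,6,8}: no change
Constraint 3 (W != Z) on D(W)={3,4,6,8} D(Z)={3,4,5,6,8}: no change
So after constraint 3: D(U) = {3,5,6,7,8}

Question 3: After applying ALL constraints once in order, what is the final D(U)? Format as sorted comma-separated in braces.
Constraint 1 (U != Z) on D(U)={3,5,6,7,8} D(Z)={3,4,5,6,8}: no change
Constraint 2 (Z != W) on D(Z)={3,4,5,6,8} D(W)={3,4,6,8}: no change
Constraint 3 (W != Z) on D(W)={3,4,6,8} D(Z)={3,4,5,6,8}: no change
Constraint 4 (W != Z) on D(W)={3,4,6,8} D(Z)={3,4,5,6,8}: no change
So after all 4 constraints: D(U) = {3,5,6,7,8}

Answer: {3,5,6,7,8}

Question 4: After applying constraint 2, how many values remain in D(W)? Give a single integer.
Constraint 1 (U != Z) on D(U)={3,5,6,7,8} D(Z)={3,4,5,6,8}: no change
Constraint 2 (Z != W) on D(Z)={3,4,5,6,8} D(W)={3,4,6,8}: no change
So after constraint 2: D(W)={3,4,6,8}, size = 4

Answer: 4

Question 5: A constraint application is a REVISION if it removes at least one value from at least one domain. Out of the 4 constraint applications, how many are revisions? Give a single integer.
Constraint 1 (U != Z) on D(U)={3,5,6,7,8} D(Z)={3,4,5,6,8}: no change => not a revision
Constraint 2 (Z != W) on D(Z)={3,4,5,6,8} D(W)={3,4,6,8}: no change => not a revision
Constraint 3 (W != Z) on D(W)={3,4,6,8} D(Z)={3,4,5,6,8}: no change => not a revision
Constraint 4 (W != Z) on D(W)={3,4,6,8} D(Z)={3,4,5,6,8}: no change => not a revision
Total revisions = 0

Answer: 0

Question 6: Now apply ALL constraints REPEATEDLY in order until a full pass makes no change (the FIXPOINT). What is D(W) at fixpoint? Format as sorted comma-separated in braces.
pass 0 (initial): D(W)={3,4,6,8}
pass 1: no change
Fixpoint after 1 passes: D(W) = {3,4,6,8}

Answer: {3,4,6,8}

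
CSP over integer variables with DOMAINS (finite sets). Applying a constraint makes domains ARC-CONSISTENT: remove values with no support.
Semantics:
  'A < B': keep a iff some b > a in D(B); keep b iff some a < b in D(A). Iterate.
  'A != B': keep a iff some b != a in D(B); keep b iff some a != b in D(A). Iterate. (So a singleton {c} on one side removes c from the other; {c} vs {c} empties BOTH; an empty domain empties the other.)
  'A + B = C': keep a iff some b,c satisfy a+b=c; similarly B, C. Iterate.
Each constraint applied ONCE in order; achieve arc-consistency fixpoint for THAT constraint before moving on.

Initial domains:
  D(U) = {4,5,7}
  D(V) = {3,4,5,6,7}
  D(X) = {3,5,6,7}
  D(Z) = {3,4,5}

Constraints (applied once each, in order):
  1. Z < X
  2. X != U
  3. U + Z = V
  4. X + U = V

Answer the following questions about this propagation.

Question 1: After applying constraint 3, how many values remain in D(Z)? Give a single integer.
Answer: 1

Derivation:
Constraint 1 (Z < X) on D(Z)={3,4,5} D(X)={3,5,6,7}: X {3,5,6,7}->{5,6,7}
Constraint 2 (X != U) on D(X)={5,6,7} D(U)={4,5,7}: no change
Constraint 3 (U + Z = V) on D(U)={4,5,7} D(Z)={3,4,5} D(V)={3,4,5,6,7}: U {4,5,7}->{4}; Z {3,4,5}->{3}; V {3,4,5,6,7}->{7}
So after constraint 3: D(Z)={3}, size = 1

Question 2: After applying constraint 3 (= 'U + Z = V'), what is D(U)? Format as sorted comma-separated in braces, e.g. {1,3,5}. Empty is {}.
Constraint 1 (Z < X) on D(Z)={3,4,5} D(X)={3,5,6,7}: X {3,5,6,7}->{5,6,7}
Constraint 2 (X != U) on D(X)={5,6,7} D(U)={4,5,7}: no change
Constraint 3 (U + Z = V) on D(U)={4,5,7} D(Z)={3,4,5} D(V)={3,4,5,6,7}: U {4,5,7}->{4}; Z {3,4,5}->{3}; V {3,4,5,6,7}->{7}
So after constraint 3: D(U) = {4}

Answer: {4}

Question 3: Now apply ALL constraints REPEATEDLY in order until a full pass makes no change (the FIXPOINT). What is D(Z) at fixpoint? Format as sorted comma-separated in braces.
Answer: {}

Derivation:
pass 0 (initial): D(Z)={3,4,5}
pass 1: U {4,5,7}->{}; V {3,4,5,6,7}->{}; X {3,5,6,7}->{}; Z {3,4,5}->{3}
pass 2: Z {3}->{}
pass 3: no change
Fixpoint after 3 passes: D(Z) = {}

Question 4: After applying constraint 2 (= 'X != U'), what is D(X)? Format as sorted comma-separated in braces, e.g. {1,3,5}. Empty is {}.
Answer: {5,6,7}

Derivation:
Constraint 1 (Z < X) on D(Z)={3,4,5} D(X)={3,5,6,7}: X {3,5,6,7}->{5,6,7}
Constraint 2 (X != U) on D(X)={5,6,7} D(U)={4,5,7}: no change
So after constraint 2: D(X) = {5,6,7}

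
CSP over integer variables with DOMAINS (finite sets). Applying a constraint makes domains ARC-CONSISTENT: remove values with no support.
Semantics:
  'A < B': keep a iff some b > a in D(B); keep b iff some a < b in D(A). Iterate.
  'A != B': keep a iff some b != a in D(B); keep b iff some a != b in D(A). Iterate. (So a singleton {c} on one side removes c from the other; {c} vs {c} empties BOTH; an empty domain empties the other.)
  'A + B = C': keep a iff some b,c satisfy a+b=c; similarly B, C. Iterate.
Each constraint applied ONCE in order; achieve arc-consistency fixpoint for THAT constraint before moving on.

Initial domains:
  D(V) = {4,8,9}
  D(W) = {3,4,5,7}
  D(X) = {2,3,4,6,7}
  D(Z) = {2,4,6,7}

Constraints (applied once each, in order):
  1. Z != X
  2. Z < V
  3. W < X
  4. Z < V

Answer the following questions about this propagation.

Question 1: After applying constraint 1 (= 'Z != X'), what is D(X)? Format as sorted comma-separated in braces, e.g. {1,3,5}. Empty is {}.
Constraint 1 (Z != X) on D(Z)={2,4,6,7} D(X)={2,3,4,6,7}: no change
So after constraint 1: D(X) = {2,3,4,6,7}

Answer: {2,3,4,6,7}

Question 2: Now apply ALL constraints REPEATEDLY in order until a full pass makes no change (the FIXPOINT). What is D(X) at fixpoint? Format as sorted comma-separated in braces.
Answer: {4,6,7}

Derivation:
pass 0 (initial): D(X)={2,3,4,6,7}
pass 1: W {3,4,5,7}->{3,4,5}; X {2,3,4,6,7}->{4,6,7}
pass 2: no change
Fixpoint after 2 passes: D(X) = {4,6,7}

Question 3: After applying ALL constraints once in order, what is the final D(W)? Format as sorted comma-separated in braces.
Answer: {3,4,5}

Derivation:
Constraint 1 (Z != X) on D(Z)={2,4,6,7} D(X)={2,3,4,6,7}: no change
Constraint 2 (Z < V) on D(Z)={2,4,6,7} D(V)={4,8,9}: no change
Constraint 3 (W < X) on D(W)={3,4,5,7} D(X)={2,3,4,6,7}: W {3,4,5,7}->{3,4,5}; X {2,3,4,6,7}->{4,6,7}
Constraint 4 (Z < V) on D(Z)={2,4,6,7} D(V)={4,8,9}: no change
So after all 4 constraints: D(W) = {3,4,5}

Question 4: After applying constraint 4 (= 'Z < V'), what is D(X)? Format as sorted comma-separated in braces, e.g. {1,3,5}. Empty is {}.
Answer: {4,6,7}

Derivation:
Constraint 1 (Z != X) on D(Z)={2,4,6,7} D(X)={2,3,4,6,7}: no change
Constraint 2 (Z < V) on D(Z)={2,4,6,7} D(V)={4,8,9}: no change
Constraint 3 (W < X) on D(W)={3,4,5,7} D(X)={2,3,4,6,7}: W {3,4,5,7}->{3,4,5}; X {2,3,4,6,7}->{4,6,7}
Constraint 4 (Z < V) on D(Z)={2,4,6,7} D(V)={4,8,9}: no change
So after constraint 4: D(X) = {4,6,7}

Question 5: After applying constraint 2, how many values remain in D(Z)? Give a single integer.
Answer: 4

Derivation:
Constraint 1 (Z != X) on D(Z)={2,4,6,7} D(X)={2,3,4,6,7}: no change
Constraint 2 (Z < V) on D(Z)={2,4,6,7} D(V)={4,8,9}: no change
So after constraint 2: D(Z)={2,4,6,7}, size = 4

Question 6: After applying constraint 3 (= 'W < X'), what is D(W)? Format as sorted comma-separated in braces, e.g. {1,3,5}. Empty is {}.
Answer: {3,4,5}

Derivation:
Constraint 1 (Z != X) on D(Z)={2,4,6,7} D(X)={2,3,4,6,7}: no change
Constraint 2 (Z < V) on D(Z)={2,4,6,7} D(V)={4,8,9}: no change
Constraint 3 (W < X) on D(W)={3,4,5,7} D(X)={2,3,4,6,7}: W {3,4,5,7}->{3,4,5}; X {2,3,4,6,7}->{4,6,7}
So after constraint 3: D(W) = {3,4,5}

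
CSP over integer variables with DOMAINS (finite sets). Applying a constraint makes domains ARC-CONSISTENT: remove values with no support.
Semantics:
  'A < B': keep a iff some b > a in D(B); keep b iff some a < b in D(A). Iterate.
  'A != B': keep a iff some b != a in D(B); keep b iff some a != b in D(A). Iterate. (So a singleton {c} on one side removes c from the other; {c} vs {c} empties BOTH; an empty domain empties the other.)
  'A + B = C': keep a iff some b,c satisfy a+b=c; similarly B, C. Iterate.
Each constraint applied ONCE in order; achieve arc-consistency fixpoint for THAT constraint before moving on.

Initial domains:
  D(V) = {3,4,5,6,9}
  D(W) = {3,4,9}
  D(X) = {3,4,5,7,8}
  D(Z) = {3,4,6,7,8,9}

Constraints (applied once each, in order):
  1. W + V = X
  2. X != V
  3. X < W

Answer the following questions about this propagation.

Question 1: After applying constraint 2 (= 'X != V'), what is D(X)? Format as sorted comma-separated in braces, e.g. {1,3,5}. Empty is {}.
Answer: {7,8}

Derivation:
Constraint 1 (W + V = X) on D(W)={3,4,9} D(V)={3,4,5,6,9} D(X)={3,4,5,7,8}: W {3,4,9}->{3,4}; V {3,4,5,6,9}->{3,4,5}; X {3,4,5,7,8}->{7,8}
Constraint 2 (X != V) on D(X)={7,8} D(V)={3,4,5}: no change
So after constraint 2: D(X) = {7,8}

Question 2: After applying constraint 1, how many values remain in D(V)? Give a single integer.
Answer: 3

Derivation:
Constraint 1 (W + V = X) on D(W)={3,4,9} D(V)={3,4,5,6,9} D(X)={3,4,5,7,8}: W {3,4,9}->{3,4}; V {3,4,5,6,9}->{3,4,5}; X {3,4,5,7,8}->{7,8}
So after constraint 1: D(V)={3,4,5}, size = 3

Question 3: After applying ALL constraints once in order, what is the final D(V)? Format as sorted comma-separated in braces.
Constraint 1 (W + V = X) on D(W)={3,4,9} D(V)={3,4,5,6,9} D(X)={3,4,5,7,8}: W {3,4,9}->{3,4}; V {3,4,5,6,9}->{3,4,5}; X {3,4,5,7,8}->{7,8}
Constraint 2 (X != V) on D(X)={7,8} D(V)={3,4,5}: no change
Constraint 3 (X < W) on D(X)={7,8} D(W)={3,4}: X {7,8}->{}; W {3,4}->{}
So after all 3 constraints: D(V) = {3,4,5}

Answer: {3,4,5}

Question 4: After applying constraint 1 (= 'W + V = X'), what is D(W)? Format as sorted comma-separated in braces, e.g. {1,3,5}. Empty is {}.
Answer: {3,4}

Derivation:
Constraint 1 (W + V = X) on D(W)={3,4,9} D(V)={3,4,5,6,9} D(X)={3,4,5,7,8}: W {3,4,9}->{3,4}; V {3,4,5,6,9}->{3,4,5}; X {3,4,5,7,8}->{7,8}
So after constraint 1: D(W) = {3,4}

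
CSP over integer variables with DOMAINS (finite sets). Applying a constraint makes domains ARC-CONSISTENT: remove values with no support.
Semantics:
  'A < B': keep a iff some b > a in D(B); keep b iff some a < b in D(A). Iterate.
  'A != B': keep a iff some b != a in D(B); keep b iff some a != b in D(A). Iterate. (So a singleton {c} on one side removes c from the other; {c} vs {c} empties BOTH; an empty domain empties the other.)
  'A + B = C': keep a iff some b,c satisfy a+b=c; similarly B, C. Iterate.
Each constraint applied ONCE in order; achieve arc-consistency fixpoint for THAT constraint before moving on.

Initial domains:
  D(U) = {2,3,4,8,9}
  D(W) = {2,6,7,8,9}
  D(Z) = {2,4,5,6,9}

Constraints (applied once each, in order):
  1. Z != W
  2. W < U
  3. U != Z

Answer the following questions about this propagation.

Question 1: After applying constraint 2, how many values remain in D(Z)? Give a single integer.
Constraint 1 (Z != W) on D(Z)={2,4,5,6,9} D(W)={2,6,7,8,9}: no change
Constraint 2 (W < U) on D(W)={2,6,7,8,9} D(U)={2,3,4,8,9}: W {2,6,7,8,9}->{2,6,7,8}; U {2,3,4,8,9}->{3,4,8,9}
So after constraint 2: D(Z)={2,4,5,6,9}, size = 5

Answer: 5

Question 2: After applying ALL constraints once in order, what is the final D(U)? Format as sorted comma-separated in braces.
Constraint 1 (Z != W) on D(Z)={2,4,5,6,9} D(W)={2,6,7,8,9}: no change
Constraint 2 (W < U) on D(W)={2,6,7,8,9} D(U)={2,3,4,8,9}: W {2,6,7,8,9}->{2,6,7,8}; U {2,3,4,8,9}->{3,4,8,9}
Constraint 3 (U != Z) on D(U)={3,4,8,9} D(Z)={2,4,5,6,9}: no change
So after all 3 constraints: D(U) = {3,4,8,9}

Answer: {3,4,8,9}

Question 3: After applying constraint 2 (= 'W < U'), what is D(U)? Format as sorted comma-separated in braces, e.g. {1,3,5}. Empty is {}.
Constraint 1 (Z != W) on D(Z)={2,4,5,6,9} D(W)={2,6,7,8,9}: no change
Constraint 2 (W < U) on D(W)={2,6,7,8,9} D(U)={2,3,4,8,9}: W {2,6,7,8,9}->{2,6,7,8}; U {2,3,4,8,9}->{3,4,8,9}
So after constraint 2: D(U) = {3,4,8,9}

Answer: {3,4,8,9}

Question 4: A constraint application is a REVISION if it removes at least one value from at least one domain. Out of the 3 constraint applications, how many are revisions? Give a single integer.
Answer: 1

Derivation:
Constraint 1 (Z != W) on D(Z)={2,4,5,6,9} D(W)={2,6,7,8,9}: no change => not a revision
Constraint 2 (W < U) on D(W)={2,6,7,8,9} D(U)={2,3,4,8,9}: W {2,6,7,8,9}->{2,6,7,8}; U {2,3,4,8,9}->{3,4,8,9} => REVISION
Constraint 3 (U != Z) on D(U)={3,4,8,9} D(Z)={2,4,5,6,9}: no change => not a revision
Total revisions = 1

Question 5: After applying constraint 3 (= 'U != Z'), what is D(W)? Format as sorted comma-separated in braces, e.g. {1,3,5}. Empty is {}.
Constraint 1 (Z != W) on D(Z)={2,4,5,6,9} D(W)={2,6,7,8,9}: no change
Constraint 2 (W < U) on D(W)={2,6,7,8,9} D(U)={2,3,4,8,9}: W {2,6,7,8,9}->{2,6,7,8}; U {2,3,4,8,9}->{3,4,8,9}
Constraint 3 (U != Z) on D(U)={3,4,8,9} D(Z)={2,4,5,6,9}: no change
So after constraint 3: D(W) = {2,6,7,8}

Answer: {2,6,7,8}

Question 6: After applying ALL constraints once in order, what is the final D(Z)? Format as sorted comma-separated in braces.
Answer: {2,4,5,6,9}

Derivation:
Constraint 1 (Z != W) on D(Z)={2,4,5,6,9} D(W)={2,6,7,8,9}: no change
Constraint 2 (W < U) on D(W)={2,6,7,8,9} D(U)={2,3,4,8,9}: W {2,6,7,8,9}->{2,6,7,8}; U {2,3,4,8,9}->{3,4,8,9}
Constraint 3 (U != Z) on D(U)={3,4,8,9} D(Z)={2,4,5,6,9}: no change
So after all 3 constraints: D(Z) = {2,4,5,6,9}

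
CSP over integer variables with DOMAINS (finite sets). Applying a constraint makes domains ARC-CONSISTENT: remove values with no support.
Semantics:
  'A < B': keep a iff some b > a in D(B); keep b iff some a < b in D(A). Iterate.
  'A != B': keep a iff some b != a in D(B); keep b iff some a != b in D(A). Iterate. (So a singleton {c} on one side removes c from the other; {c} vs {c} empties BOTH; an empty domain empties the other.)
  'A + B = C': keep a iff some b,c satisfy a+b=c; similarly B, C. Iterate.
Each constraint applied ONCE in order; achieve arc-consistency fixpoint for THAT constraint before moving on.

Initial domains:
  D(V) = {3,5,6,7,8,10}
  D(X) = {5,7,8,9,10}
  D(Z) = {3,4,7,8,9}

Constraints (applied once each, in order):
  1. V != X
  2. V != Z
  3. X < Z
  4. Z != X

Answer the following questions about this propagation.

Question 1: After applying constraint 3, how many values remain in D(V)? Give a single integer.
Answer: 6

Derivation:
Constraint 1 (V != X) on D(V)={3,5,6,7,8,10} D(X)={5,7,8,9,10}: no change
Constraint 2 (V != Z) on D(V)={3,5,6,7,8,10} D(Z)={3,4,7,8,9}: no change
Constraint 3 (X < Z) on D(X)={5,7,8,9,10} D(Z)={3,4,7,8,9}: X {5,7,8,9,10}->{5,7,8}; Z {3,4,7,8,9}->{7,8,9}
So after constraint 3: D(V)={3,5,6,7,8,10}, size = 6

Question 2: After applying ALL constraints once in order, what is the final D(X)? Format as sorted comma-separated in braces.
Constraint 1 (V != X) on D(V)={3,5,6,7,8,10} D(X)={5,7,8,9,10}: no change
Constraint 2 (V != Z) on D(V)={3,5,6,7,8,10} D(Z)={3,4,7,8,9}: no change
Constraint 3 (X < Z) on D(X)={5,7,8,9,10} D(Z)={3,4,7,8,9}: X {5,7,8,9,10}->{5,7,8}; Z {3,4,7,8,9}->{7,8,9}
Constraint 4 (Z != X) on D(Z)={7,8,9} D(X)={5,7,8}: no change
So after all 4 constraints: D(X) = {5,7,8}

Answer: {5,7,8}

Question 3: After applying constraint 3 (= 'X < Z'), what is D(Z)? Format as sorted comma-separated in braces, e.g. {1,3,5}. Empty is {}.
Answer: {7,8,9}

Derivation:
Constraint 1 (V != X) on D(V)={3,5,6,7,8,10} D(X)={5,7,8,9,10}: no change
Constraint 2 (V != Z) on D(V)={3,5,6,7,8,10} D(Z)={3,4,7,8,9}: no change
Constraint 3 (X < Z) on D(X)={5,7,8,9,10} D(Z)={3,4,7,8,9}: X {5,7,8,9,10}->{5,7,8}; Z {3,4,7,8,9}->{7,8,9}
So after constraint 3: D(Z) = {7,8,9}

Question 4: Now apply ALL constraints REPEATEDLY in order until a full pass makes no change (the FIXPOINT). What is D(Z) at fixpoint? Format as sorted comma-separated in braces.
pass 0 (initial): D(Z)={3,4,7,8,9}
pass 1: X {5,7,8,9,10}->{5,7,8}; Z {3,4,7,8,9}->{7,8,9}
pass 2: no change
Fixpoint after 2 passes: D(Z) = {7,8,9}

Answer: {7,8,9}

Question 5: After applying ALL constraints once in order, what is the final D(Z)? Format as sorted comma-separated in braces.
Constraint 1 (V != X) on D(V)={3,5,6,7,8,10} D(X)={5,7,8,9,10}: no change
Constraint 2 (V != Z) on D(V)={3,5,6,7,8,10} D(Z)={3,4,7,8,9}: no change
Constraint 3 (X < Z) on D(X)={5,7,8,9,10} D(Z)={3,4,7,8,9}: X {5,7,8,9,10}->{5,7,8}; Z {3,4,7,8,9}->{7,8,9}
Constraint 4 (Z != X) on D(Z)={7,8,9} D(X)={5,7,8}: no change
So after all 4 constraints: D(Z) = {7,8,9}

Answer: {7,8,9}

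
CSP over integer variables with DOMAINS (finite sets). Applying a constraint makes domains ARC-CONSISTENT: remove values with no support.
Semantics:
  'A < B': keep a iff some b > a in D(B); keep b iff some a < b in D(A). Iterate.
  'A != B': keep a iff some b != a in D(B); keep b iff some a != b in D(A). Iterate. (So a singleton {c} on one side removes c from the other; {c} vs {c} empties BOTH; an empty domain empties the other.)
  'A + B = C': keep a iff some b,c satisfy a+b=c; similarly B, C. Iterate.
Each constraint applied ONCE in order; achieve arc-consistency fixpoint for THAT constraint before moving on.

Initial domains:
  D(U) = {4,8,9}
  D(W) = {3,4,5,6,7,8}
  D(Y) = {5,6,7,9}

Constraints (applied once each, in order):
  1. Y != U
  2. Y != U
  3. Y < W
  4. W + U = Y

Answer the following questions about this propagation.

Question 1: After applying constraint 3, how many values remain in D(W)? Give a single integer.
Answer: 3

Derivation:
Constraint 1 (Y != U) on D(Y)={5,6,7,9} D(U)={4,8,9}: no change
Constraint 2 (Y != U) on D(Y)={5,6,7,9} D(U)={4,8,9}: no change
Constraint 3 (Y < W) on D(Y)={5,6,7,9} D(W)={3,4,5,6,7,8}: Y {5,6,7,9}->{5,6,7}; W {3,4,5,6,7,8}->{6,7,8}
So after constraint 3: D(W)={6,7,8}, size = 3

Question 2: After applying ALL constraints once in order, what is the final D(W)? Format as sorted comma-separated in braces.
Constraint 1 (Y != U) on D(Y)={5,6,7,9} D(U)={4,8,9}: no change
Constraint 2 (Y != U) on D(Y)={5,6,7,9} D(U)={4,8,9}: no change
Constraint 3 (Y < W) on D(Y)={5,6,7,9} D(W)={3,4,5,6,7,8}: Y {5,6,7,9}->{5,6,7}; W {3,4,5,6,7,8}->{6,7,8}
Constraint 4 (W + U = Y) on D(W)={6,7,8} D(U)={4,8,9} D(Y)={5,6,7}: W {6,7,8}->{}; U {4,8,9}->{}; Y {5,6,7}->{}
So after all 4 constraints: D(W) = {}

Answer: {}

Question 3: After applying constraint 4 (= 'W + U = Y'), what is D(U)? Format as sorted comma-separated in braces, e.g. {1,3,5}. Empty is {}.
Answer: {}

Derivation:
Constraint 1 (Y != U) on D(Y)={5,6,7,9} D(U)={4,8,9}: no change
Constraint 2 (Y != U) on D(Y)={5,6,7,9} D(U)={4,8,9}: no change
Constraint 3 (Y < W) on D(Y)={5,6,7,9} D(W)={3,4,5,6,7,8}: Y {5,6,7,9}->{5,6,7}; W {3,4,5,6,7,8}->{6,7,8}
Constraint 4 (W + U = Y) on D(W)={6,7,8} D(U)={4,8,9} D(Y)={5,6,7}: W {6,7,8}->{}; U {4,8,9}->{}; Y {5,6,7}->{}
So after constraint 4: D(U) = {}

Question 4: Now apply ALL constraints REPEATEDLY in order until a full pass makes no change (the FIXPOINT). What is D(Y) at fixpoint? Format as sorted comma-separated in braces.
Answer: {}

Derivation:
pass 0 (initial): D(Y)={5,6,7,9}
pass 1: U {4,8,9}->{}; W {3,4,5,6,7,8}->{}; Y {5,6,7,9}->{}
pass 2: no change
Fixpoint after 2 passes: D(Y) = {}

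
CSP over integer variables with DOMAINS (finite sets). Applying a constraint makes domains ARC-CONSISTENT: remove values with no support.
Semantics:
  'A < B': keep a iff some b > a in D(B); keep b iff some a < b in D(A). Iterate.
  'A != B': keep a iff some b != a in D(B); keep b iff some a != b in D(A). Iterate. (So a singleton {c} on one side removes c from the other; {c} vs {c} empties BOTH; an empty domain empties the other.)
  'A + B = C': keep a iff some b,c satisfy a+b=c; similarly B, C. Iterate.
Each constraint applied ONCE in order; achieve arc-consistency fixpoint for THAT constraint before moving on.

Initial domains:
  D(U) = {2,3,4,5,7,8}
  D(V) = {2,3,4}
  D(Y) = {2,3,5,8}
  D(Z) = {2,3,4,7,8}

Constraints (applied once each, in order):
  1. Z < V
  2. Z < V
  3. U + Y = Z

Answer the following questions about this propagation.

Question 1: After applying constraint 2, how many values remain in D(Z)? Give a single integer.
Answer: 2

Derivation:
Constraint 1 (Z < V) on D(Z)={2,3,4,7,8} D(V)={2,3,4}: Z {2,3,4,7,8}->{2,3}; V {2,3,4}->{3,4}
Constraint 2 (Z < V) on D(Z)={2,3} D(V)={3,4}: no change
So after constraint 2: D(Z)={2,3}, size = 2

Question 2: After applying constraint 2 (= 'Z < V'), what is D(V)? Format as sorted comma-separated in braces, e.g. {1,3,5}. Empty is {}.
Constraint 1 (Z < V) on D(Z)={2,3,4,7,8} D(V)={2,3,4}: Z {2,3,4,7,8}->{2,3}; V {2,3,4}->{3,4}
Constraint 2 (Z < V) on D(Z)={2,3} D(V)={3,4}: no change
So after constraint 2: D(V) = {3,4}

Answer: {3,4}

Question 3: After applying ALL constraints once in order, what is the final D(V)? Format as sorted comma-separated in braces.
Answer: {3,4}

Derivation:
Constraint 1 (Z < V) on D(Z)={2,3,4,7,8} D(V)={2,3,4}: Z {2,3,4,7,8}->{2,3}; V {2,3,4}->{3,4}
Constraint 2 (Z < V) on D(Z)={2,3} D(V)={3,4}: no change
Constraint 3 (U + Y = Z) on D(U)={2,3,4,5,7,8} D(Y)={2,3,5,8} D(Z)={2,3}: U {2,3,4,5,7,8}->{}; Y {2,3,5,8}->{}; Z {2,3}->{}
So after all 3 constraints: D(V) = {3,4}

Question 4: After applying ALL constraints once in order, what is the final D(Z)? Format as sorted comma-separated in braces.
Constraint 1 (Z < V) on D(Z)={2,3,4,7,8} D(V)={2,3,4}: Z {2,3,4,7,8}->{2,3}; V {2,3,4}->{3,4}
Constraint 2 (Z < V) on D(Z)={2,3} D(V)={3,4}: no change
Constraint 3 (U + Y = Z) on D(U)={2,3,4,5,7,8} D(Y)={2,3,5,8} D(Z)={2,3}: U {2,3,4,5,7,8}->{}; Y {2,3,5,8}->{}; Z {2,3}->{}
So after all 3 constraints: D(Z) = {}

Answer: {}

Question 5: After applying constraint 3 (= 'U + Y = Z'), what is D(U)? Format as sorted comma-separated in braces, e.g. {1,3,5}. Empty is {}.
Answer: {}

Derivation:
Constraint 1 (Z < V) on D(Z)={2,3,4,7,8} D(V)={2,3,4}: Z {2,3,4,7,8}->{2,3}; V {2,3,4}->{3,4}
Constraint 2 (Z < V) on D(Z)={2,3} D(V)={3,4}: no change
Constraint 3 (U + Y = Z) on D(U)={2,3,4,5,7,8} D(Y)={2,3,5,8} D(Z)={2,3}: U {2,3,4,5,7,8}->{}; Y {2,3,5,8}->{}; Z {2,3}->{}
So after constraint 3: D(U) = {}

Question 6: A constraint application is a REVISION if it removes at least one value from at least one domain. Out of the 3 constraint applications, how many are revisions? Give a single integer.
Constraint 1 (Z < V) on D(Z)={2,3,4,7,8} D(V)={2,3,4}: Z {2,3,4,7,8}->{2,3}; V {2,3,4}->{3,4} => REVISION
Constraint 2 (Z < V) on D(Z)={2,3} D(V)={3,4}: no change => not a revision
Constraint 3 (U + Y = Z) on D(U)={2,3,4,5,7,8} D(Y)={2,3,5,8} D(Z)={2,3}: U {2,3,4,5,7,8}->{}; Y {2,3,5,8}->{}; Z {2,3}->{} => REVISION
Total revisions = 2

Answer: 2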